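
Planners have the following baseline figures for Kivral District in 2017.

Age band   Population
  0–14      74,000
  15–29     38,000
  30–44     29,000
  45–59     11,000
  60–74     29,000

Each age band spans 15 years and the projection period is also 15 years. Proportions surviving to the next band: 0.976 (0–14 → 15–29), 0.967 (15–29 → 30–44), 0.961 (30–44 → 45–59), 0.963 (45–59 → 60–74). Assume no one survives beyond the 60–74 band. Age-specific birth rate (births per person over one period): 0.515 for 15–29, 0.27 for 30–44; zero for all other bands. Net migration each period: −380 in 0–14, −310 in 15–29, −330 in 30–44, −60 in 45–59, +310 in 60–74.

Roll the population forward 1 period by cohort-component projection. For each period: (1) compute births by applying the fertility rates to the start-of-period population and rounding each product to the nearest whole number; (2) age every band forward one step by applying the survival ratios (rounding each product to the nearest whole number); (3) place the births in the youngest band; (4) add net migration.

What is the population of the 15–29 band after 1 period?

Period 1.
Births: 38000 × 0.515 = 19570 ; 29000 × 0.27 = 7830 → total 27400
15–29: 74000 × 0.976 = 72224
30–44: 38000 × 0.967 = 36746
45–59: 29000 × 0.961 = 27869
60–74: 11000 × 0.963 = 10593
Net migration: 0–14 − 380 → 27020; 15–29 − 310 → 71914; 30–44 − 330 → 36416; 45–59 − 60 → 27809; 60–74 + 310 → 10903
Giving 27020 / 71914 / 36416 / 27809 / 10903.

71914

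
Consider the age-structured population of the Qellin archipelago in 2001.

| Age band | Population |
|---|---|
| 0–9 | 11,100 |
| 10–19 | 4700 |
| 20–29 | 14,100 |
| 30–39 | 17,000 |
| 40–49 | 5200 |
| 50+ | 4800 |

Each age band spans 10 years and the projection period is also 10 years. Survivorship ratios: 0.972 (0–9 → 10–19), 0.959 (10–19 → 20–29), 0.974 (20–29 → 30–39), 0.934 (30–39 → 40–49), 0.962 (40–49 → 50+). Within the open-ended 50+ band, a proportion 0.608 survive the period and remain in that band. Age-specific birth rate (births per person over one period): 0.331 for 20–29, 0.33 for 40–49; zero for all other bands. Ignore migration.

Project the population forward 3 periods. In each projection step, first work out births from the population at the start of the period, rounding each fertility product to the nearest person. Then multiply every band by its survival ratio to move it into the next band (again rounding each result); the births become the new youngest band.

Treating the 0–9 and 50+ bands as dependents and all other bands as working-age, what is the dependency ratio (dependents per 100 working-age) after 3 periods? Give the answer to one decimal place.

Call the groups 1 to 6, youngest first.
[period 1]
Births: 14100 × 0.331 = 4667 ; 5200 × 0.33 = 1716 → 6383
Group 2: 11100 × 0.972 = 10789
Group 3: 4700 × 0.959 = 4507
Group 4: 14100 × 0.974 = 13733
Group 5: 17000 × 0.934 = 15878
Group 6: 5200 × 0.962 + 4800 × 0.608 = 5002 + 2918 = 7920
End of period: [6383, 10789, 4507, 13733, 15878, 7920]
[period 2]
Births: 4507 × 0.331 = 1492 ; 15878 × 0.33 = 5240 → 6732
Group 2: 6383 × 0.972 = 6204
Group 3: 10789 × 0.959 = 10347
Group 4: 4507 × 0.974 = 4390
Group 5: 13733 × 0.934 = 12827
Group 6: 15878 × 0.962 + 7920 × 0.608 = 15275 + 4815 = 20090
End of period: [6732, 6204, 10347, 4390, 12827, 20090]
[period 3]
Births: 10347 × 0.331 = 3425 ; 12827 × 0.33 = 4233 → 7658
Group 2: 6732 × 0.972 = 6544
Group 3: 6204 × 0.959 = 5950
Group 4: 10347 × 0.974 = 10078
Group 5: 4390 × 0.934 = 4100
Group 6: 12827 × 0.962 + 20090 × 0.608 = 12340 + 12215 = 24555
End of period: [7658, 6544, 5950, 10078, 4100, 24555]
Dependents (band 0–9 + band 50+) = 7658 + 24555 = 32213; working-age = 26672; ratio = 32213/26672 × 100 = 120.8

120.8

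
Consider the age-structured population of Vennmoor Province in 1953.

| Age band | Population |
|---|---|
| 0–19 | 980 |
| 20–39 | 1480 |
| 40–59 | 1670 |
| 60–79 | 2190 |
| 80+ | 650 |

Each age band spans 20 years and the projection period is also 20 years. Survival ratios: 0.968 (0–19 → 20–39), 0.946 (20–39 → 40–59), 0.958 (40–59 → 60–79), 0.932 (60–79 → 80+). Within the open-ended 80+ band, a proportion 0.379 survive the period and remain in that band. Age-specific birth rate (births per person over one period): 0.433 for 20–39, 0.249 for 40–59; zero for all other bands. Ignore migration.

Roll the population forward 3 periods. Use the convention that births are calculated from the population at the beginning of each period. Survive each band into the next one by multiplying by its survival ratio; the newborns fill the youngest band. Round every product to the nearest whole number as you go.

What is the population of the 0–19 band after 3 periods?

— Period 1 —
Births: 1480 × 0.433 = 641 ; 1670 × 0.249 = 416 — total 1057
20–39: 980 × 0.968 = 949
40–59: 1480 × 0.946 = 1400
60–79: 1670 × 0.958 = 1600
80+: 2190 × 0.932 + 650 × 0.379 = 2041 + 246 = 2287
Giving 1057 / 949 / 1400 / 1600 / 2287.
— Period 2 —
Births: 949 × 0.433 = 411 ; 1400 × 0.249 = 349 — total 760
20–39: 1057 × 0.968 = 1023
40–59: 949 × 0.946 = 898
60–79: 1400 × 0.958 = 1341
80+: 1600 × 0.932 + 2287 × 0.379 = 1491 + 867 = 2358
Giving 760 / 1023 / 898 / 1341 / 2358.
— Period 3 —
Births: 1023 × 0.433 = 443 ; 898 × 0.249 = 224 — total 667
20–39: 760 × 0.968 = 736
40–59: 1023 × 0.946 = 968
60–79: 898 × 0.958 = 860
80+: 1341 × 0.932 + 2358 × 0.379 = 1250 + 894 = 2144
Giving 667 / 736 / 968 / 860 / 2144.

667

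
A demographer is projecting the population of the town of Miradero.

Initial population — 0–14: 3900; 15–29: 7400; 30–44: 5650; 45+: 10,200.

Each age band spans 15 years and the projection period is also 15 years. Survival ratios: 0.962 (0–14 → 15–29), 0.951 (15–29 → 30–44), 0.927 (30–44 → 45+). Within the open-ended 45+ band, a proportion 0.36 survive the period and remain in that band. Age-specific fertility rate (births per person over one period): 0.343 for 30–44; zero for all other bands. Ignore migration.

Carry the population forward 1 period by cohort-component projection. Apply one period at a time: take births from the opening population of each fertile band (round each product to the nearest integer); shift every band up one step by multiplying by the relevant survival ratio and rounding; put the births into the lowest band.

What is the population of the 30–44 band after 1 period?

Period 1.
Births: 5650 × 0.343 = 1938
15–29: 3900 × 0.962 = 3752
30–44: 7400 × 0.951 = 7037
45+: 5650 × 0.927 + 10200 × 0.36 = 5238 + 3672 = 8910
End of period: [1938, 3752, 7037, 8910]

7037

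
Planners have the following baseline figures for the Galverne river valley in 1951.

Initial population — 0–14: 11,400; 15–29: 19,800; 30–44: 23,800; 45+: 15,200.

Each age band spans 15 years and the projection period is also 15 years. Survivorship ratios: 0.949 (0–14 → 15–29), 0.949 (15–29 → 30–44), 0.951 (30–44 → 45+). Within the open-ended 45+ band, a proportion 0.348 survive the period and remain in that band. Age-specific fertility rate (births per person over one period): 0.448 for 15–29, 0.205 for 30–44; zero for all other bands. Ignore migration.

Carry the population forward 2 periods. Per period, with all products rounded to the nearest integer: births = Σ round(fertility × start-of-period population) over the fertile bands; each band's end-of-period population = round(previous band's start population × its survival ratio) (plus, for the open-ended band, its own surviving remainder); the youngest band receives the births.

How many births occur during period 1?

(Groups numbered youngest = 1 to oldest = 4.)
[period 1]
Births: 19800 × 0.448 = 8870 ; 23800 × 0.205 = 4879 — total 13749
Group 2: 11400 × 0.949 = 10819
Group 3: 19800 × 0.949 = 18790
Group 4: 23800 × 0.951 + 15200 × 0.348 = 22634 + 5290 = 27924
Giving 13749 / 10819 / 18790 / 27924.

13749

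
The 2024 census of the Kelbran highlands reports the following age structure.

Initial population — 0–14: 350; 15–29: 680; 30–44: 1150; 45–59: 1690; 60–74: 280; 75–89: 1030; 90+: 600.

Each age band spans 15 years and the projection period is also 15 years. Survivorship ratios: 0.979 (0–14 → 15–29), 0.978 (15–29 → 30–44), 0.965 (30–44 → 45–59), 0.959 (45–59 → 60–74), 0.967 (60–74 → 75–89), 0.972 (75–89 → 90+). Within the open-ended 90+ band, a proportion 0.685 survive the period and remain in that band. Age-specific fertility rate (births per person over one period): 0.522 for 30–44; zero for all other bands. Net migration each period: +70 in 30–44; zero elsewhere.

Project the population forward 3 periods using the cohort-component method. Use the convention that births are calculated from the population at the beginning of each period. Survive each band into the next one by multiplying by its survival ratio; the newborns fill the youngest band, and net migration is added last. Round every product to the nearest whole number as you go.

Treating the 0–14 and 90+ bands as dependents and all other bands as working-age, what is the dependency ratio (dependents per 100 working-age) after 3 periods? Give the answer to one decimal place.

Period 1.
Births: 1150 × 0.522 = 600
15–29: 350 × 0.979 = 343
30–44: 680 × 0.978 = 665
45–59: 1150 × 0.965 = 1110
60–74: 1690 × 0.959 = 1621
75–89: 280 × 0.967 = 271
90+: 1030 × 0.972 + 600 × 0.685 = 1001 + 411 = 1412
Net migration: 30–44 + 70 → 735
End of period: [600, 343, 735, 1110, 1621, 271, 1412]
Period 2.
Births: 735 × 0.522 = 384
15–29: 600 × 0.979 = 587
30–44: 343 × 0.978 = 335
45–59: 735 × 0.965 = 709
60–74: 1110 × 0.959 = 1064
75–89: 1621 × 0.967 = 1568
90+: 271 × 0.972 + 1412 × 0.685 = 263 + 967 = 1230
Net migration: 30–44 + 70 → 405
End of period: [384, 587, 405, 709, 1064, 1568, 1230]
Period 3.
Births: 405 × 0.522 = 211
15–29: 384 × 0.979 = 376
30–44: 587 × 0.978 = 574
45–59: 405 × 0.965 = 391
60–74: 709 × 0.959 = 680
75–89: 1064 × 0.967 = 1029
90+: 1568 × 0.972 + 1230 × 0.685 = 1524 + 843 = 2367
Net migration: 30–44 + 70 → 644
End of period: [211, 376, 644, 391, 680, 1029, 2367]
Dependents (band 0–14 + band 90+) = 211 + 2367 = 2578; working-age = 3120; ratio = 2578/3120 × 100 = 82.6

82.6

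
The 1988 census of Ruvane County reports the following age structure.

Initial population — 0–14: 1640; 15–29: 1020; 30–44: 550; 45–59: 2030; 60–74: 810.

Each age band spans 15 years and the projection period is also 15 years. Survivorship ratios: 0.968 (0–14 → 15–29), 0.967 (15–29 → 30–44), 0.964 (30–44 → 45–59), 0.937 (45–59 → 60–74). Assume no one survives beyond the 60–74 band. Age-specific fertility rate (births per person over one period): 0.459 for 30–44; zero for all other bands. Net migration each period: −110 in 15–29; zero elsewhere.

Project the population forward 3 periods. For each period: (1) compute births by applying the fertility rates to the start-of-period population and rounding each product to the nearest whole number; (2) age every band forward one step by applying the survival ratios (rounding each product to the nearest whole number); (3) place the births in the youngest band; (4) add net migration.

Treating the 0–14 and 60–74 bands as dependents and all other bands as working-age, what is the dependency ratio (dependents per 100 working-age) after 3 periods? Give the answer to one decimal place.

84.2

Period 1.
Births: 550 × 0.459 = 252
15–29: 1640 × 0.968 = 1588
30–44: 1020 × 0.967 = 986
45–59: 550 × 0.964 = 530
60–74: 2030 × 0.937 = 1902
Net migration: 15–29 − 110 → 1478
→ [252, 1478, 986, 530, 1902]
Period 2.
Births: 986 × 0.459 = 453
15–29: 252 × 0.968 = 244
30–44: 1478 × 0.967 = 1429
45–59: 986 × 0.964 = 951
60–74: 530 × 0.937 = 497
Net migration: 15–29 − 110 → 134
→ [453, 134, 1429, 951, 497]
Period 3.
Births: 1429 × 0.459 = 656
15–29: 453 × 0.968 = 439
30–44: 134 × 0.967 = 130
45–59: 1429 × 0.964 = 1378
60–74: 951 × 0.937 = 891
Net migration: 15–29 − 110 → 329
→ [656, 329, 130, 1378, 891]
Dependents (band 0–14 + band 60–74) = 656 + 891 = 1547; working-age = 1837; ratio = 1547/1837 × 100 = 84.2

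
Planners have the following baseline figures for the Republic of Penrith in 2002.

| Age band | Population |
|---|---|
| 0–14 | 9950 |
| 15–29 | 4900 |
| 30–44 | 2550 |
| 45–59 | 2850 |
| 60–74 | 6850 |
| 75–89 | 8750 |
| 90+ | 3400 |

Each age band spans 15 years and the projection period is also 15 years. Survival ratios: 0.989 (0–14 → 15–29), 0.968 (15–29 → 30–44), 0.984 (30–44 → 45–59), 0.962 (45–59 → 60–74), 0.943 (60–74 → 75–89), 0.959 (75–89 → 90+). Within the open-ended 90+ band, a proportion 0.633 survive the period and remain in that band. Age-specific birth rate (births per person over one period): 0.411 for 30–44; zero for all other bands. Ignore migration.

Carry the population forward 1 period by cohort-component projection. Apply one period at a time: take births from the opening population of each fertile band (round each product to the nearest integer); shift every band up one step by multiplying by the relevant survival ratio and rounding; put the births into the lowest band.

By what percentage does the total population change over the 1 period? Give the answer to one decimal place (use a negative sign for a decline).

(Groups numbered youngest = 1 to oldest = 7.)
After projecting period 1:
Births: 2550 × 0.411 = 1048
Group 2: 9950 × 0.989 = 9841
Group 3: 4900 × 0.968 = 4743
Group 4: 2550 × 0.984 = 2509
Group 5: 2850 × 0.962 = 2742
Group 6: 6850 × 0.943 = 6460
Group 7: 8750 × 0.959 + 3400 × 0.633 = 8391 + 2152 = 10543
End of period: [1048, 9841, 4743, 2509, 2742, 6460, 10543]
Total: 39250 → 37886; change = -1364; percentage change = -3.5%

-3.5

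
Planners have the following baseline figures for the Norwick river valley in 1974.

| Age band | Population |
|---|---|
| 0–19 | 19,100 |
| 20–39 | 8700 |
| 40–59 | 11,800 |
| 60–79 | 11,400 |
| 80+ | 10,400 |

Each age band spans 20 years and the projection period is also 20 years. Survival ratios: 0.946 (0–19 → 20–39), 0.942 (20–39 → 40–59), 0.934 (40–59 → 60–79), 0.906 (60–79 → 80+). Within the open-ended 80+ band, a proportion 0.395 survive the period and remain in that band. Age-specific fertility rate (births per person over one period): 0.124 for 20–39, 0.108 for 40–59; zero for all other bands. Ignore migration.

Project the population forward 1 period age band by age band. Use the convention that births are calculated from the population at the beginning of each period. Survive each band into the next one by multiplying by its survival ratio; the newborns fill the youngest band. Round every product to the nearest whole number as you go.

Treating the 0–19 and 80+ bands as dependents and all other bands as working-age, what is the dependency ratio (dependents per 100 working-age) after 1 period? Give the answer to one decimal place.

45.0

Numbering the groups 1..5 from youngest to oldest:
After projecting period 1:
Births: 8700 × 0.124 = 1079 ; 11800 × 0.108 = 1274 → total 2353
Group 2: 19100 × 0.946 = 18069
Group 3: 8700 × 0.942 = 8195
Group 4: 11800 × 0.934 = 11021
Group 5: 11400 × 0.906 + 10400 × 0.395 = 10328 + 4108 = 14436
→ [2353, 18069, 8195, 11021, 14436]
Dependents (band 0–19 + band 80+) = 2353 + 14436 = 16789; working-age = 37285; ratio = 16789/37285 × 100 = 45.0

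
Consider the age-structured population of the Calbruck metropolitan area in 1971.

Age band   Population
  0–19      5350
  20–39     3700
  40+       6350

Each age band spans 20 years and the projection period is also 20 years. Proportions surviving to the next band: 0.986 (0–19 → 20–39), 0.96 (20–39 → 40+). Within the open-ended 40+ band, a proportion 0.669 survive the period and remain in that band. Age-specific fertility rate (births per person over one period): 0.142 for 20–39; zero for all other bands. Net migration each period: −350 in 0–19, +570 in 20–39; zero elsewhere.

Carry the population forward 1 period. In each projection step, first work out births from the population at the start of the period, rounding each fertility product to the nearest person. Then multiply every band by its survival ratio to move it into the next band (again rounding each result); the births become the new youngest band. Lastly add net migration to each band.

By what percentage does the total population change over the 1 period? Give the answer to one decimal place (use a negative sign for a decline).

-10.3

After projecting period 1:
Births: 3700 * 0.142 = 525
20–39: 5350 * 0.986 = 5275
40+: 3700 * 0.96 + 6350 * 0.669 = 3552 + 4248 = 7800
Net migration: 0–19 − 350 → 175; 20–39 + 570 → 5845
End of period: [175, 5845, 7800]
Total: 15400 → 13820; change = -1580; percentage change = -10.3%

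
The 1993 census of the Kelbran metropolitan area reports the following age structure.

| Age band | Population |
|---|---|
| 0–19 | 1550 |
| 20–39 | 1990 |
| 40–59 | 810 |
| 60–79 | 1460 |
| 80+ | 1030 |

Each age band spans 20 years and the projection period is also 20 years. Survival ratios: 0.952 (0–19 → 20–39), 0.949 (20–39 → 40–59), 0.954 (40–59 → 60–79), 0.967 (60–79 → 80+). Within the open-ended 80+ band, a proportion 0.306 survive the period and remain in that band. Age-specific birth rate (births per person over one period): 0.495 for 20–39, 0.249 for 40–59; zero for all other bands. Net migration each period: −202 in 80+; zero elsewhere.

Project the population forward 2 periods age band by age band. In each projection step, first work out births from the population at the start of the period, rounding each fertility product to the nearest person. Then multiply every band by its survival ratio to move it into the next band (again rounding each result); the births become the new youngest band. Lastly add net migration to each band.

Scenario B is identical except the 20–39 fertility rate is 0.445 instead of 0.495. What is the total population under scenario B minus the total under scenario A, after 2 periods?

-168

Call the groups 1 to 5, youngest first.
After projecting period 1:
Births: 1990 × 0.495 = 985 ; 810 × 0.249 = 202 → 1187
Group 2: 1550 × 0.952 = 1476
Group 3: 1990 × 0.949 = 1889
Group 4: 810 × 0.954 = 773
Group 5: 1460 × 0.967 + 1030 × 0.306 = 1412 + 315 = 1727
Net migration: Group 5 − 202 → 1525
Giving 1187 / 1476 / 1889 / 773 / 1525.
After projecting period 2:
Births: 1476 × 0.495 = 731 ; 1889 × 0.249 = 470 → 1201
Group 2: 1187 × 0.952 = 1130
Group 3: 1476 × 0.949 = 1401
Group 4: 1889 × 0.954 = 1802
Group 5: 773 × 0.967 + 1525 × 0.306 = 747 + 467 = 1214
Net migration: Group 5 − 202 → 1012
Giving 1201 / 1130 / 1401 / 1802 / 1012.
Scenario A total after 2 periods: 6546
Scenario B projection —
After projecting period 1:
Births: 1990 × 0.445 = 886 ; 810 × 0.249 = 202 → 1088
Group 2: 1550 × 0.952 = 1476
Group 3: 1990 × 0.949 = 1889
Group 4: 810 × 0.954 = 773
Group 5: 1460 × 0.967 + 1030 × 0.306 = 1412 + 315 = 1727
Net migration: Group 5 − 202 → 1525
Giving 1088 / 1476 / 1889 / 773 / 1525.
After projecting period 2:
Births: 1476 × 0.445 = 657 ; 1889 × 0.249 = 470 → 1127
Group 2: 1088 × 0.952 = 1036
Group 3: 1476 × 0.949 = 1401
Group 4: 1889 × 0.954 = 1802
Group 5: 773 × 0.967 + 1525 × 0.306 = 747 + 467 = 1214
Net migration: Group 5 − 202 → 1012
Giving 1127 / 1036 / 1401 / 1802 / 1012.
Scenario B total after 2 periods: 6378
Difference B − A = 6378 − 6546 = -168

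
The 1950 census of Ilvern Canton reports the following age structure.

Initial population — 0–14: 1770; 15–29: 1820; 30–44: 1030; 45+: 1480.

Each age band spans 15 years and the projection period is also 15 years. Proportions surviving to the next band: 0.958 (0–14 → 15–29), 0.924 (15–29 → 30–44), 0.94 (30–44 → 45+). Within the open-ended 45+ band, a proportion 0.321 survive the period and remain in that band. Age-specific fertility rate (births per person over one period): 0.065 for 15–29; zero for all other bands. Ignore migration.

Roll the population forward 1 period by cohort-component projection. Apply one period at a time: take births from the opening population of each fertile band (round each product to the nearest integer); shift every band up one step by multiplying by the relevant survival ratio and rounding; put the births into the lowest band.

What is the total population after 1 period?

4939

Period 1.
Births: 1820 * 0.065 = 118
15–29: 1770 * 0.958 = 1696
30–44: 1820 * 0.924 = 1682
45+: 1030 * 0.94 + 1480 * 0.321 = 968 + 475 = 1443
End of period: [118, 1696, 1682, 1443]
Total after period 1: 118 + 1696 + 1682 + 1443 = 4939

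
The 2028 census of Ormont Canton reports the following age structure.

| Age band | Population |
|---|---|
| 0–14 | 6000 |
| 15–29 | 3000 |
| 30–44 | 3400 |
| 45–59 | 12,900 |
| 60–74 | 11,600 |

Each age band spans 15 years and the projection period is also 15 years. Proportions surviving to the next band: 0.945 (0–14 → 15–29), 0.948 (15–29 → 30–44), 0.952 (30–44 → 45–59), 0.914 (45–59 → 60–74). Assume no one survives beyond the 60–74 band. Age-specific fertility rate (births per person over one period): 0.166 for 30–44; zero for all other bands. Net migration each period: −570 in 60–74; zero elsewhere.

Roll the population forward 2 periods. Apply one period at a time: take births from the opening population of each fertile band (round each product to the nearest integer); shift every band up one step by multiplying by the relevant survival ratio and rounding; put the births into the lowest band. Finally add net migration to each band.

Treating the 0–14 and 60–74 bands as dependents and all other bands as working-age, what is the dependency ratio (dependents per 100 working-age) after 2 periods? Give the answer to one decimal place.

After projecting period 1:
Births: 3400 * 0.166 = 564
15–29: 6000 * 0.945 = 5670
30–44: 3000 * 0.948 = 2844
45–59: 3400 * 0.952 = 3237
60–74: 12900 * 0.914 = 11791
Net migration: 60–74 − 570 → 11221
Giving 564 / 5670 / 2844 / 3237 / 11221.
After projecting period 2:
Births: 2844 * 0.166 = 472
15–29: 564 * 0.945 = 533
30–44: 5670 * 0.948 = 5375
45–59: 2844 * 0.952 = 2707
60–74: 3237 * 0.914 = 2959
Net migration: 60–74 − 570 → 2389
Giving 472 / 533 / 5375 / 2707 / 2389.
Dependents (band 0–14 + band 60–74) = 472 + 2389 = 2861; working-age = 8615; ratio = 2861/8615 × 100 = 33.2

33.2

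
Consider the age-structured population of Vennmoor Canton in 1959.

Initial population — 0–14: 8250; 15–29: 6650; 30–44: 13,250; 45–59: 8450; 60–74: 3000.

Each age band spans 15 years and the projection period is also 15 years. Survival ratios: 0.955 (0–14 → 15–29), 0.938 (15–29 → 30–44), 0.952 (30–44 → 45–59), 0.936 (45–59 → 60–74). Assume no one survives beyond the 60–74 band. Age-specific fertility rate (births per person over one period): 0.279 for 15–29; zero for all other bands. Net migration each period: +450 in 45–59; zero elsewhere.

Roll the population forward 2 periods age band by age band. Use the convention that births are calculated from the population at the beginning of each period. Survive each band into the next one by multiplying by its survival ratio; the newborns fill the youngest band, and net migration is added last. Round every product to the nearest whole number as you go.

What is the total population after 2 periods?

29978

Period 1.
Births: 6650 × 0.279 = 1855
15–29: 8250 × 0.955 = 7879
30–44: 6650 × 0.938 = 6238
45–59: 13250 × 0.952 = 12614
60–74: 8450 × 0.936 = 7909
Net migration: 45–59 + 450 → 13064
Population now: 0–14=1855, 15–29=7879, 30–44=6238, 45–59=13064, 60–74=7909
Period 2.
Births: 7879 × 0.279 = 2198
15–29: 1855 × 0.955 = 1772
30–44: 7879 × 0.938 = 7391
45–59: 6238 × 0.952 = 5939
60–74: 13064 × 0.936 = 12228
Net migration: 45–59 + 450 → 6389
Population now: 0–14=2198, 15–29=1772, 30–44=7391, 45–59=6389, 60–74=12228
Total after period 2: 2198 + 1772 + 7391 + 6389 + 12228 = 29978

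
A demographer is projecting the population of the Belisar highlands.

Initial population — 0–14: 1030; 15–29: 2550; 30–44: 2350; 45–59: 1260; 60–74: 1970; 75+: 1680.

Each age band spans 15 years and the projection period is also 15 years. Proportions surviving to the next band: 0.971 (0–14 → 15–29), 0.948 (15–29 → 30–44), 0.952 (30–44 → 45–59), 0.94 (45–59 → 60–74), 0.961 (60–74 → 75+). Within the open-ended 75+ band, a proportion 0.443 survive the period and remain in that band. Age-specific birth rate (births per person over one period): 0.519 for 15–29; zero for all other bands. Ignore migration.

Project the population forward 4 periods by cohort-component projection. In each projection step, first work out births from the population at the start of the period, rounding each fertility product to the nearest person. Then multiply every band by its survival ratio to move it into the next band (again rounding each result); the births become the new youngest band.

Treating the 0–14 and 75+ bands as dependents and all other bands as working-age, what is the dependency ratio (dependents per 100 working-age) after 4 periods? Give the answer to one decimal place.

Let band 1 be 0–14 through band 6 = 75+.
[period 1]
Births: 2550 * 0.519 = 1323
Band 2: 1030 * 0.971 = 1000
Band 3: 2550 * 0.948 = 2417
Band 4: 2350 * 0.952 = 2237
Band 5: 1260 * 0.94 = 1184
Band 6: 1970 * 0.961 + 1680 * 0.443 = 1893 + 744 = 2637
→ [1323, 1000, 2417, 2237, 1184, 2637]
[period 2]
Births: 1000 * 0.519 = 519
Band 2: 1323 * 0.971 = 1285
Band 3: 1000 * 0.948 = 948
Band 4: 2417 * 0.952 = 2301
Band 5: 2237 * 0.94 = 2103
Band 6: 1184 * 0.961 + 2637 * 0.443 = 1138 + 1168 = 2306
→ [519, 1285, 948, 2301, 2103, 2306]
[period 3]
Births: 1285 * 0.519 = 667
Band 2: 519 * 0.971 = 504
Band 3: 1285 * 0.948 = 1218
Band 4: 948 * 0.952 = 902
Band 5: 2301 * 0.94 = 2163
Band 6: 2103 * 0.961 + 2306 * 0.443 = 2021 + 1022 = 3043
→ [667, 504, 1218, 902, 2163, 3043]
[period 4]
Births: 504 * 0.519 = 262
Band 2: 667 * 0.971 = 648
Band 3: 504 * 0.948 = 478
Band 4: 1218 * 0.952 = 1160
Band 5: 902 * 0.94 = 848
Band 6: 2163 * 0.961 + 3043 * 0.443 = 2079 + 1348 = 3427
→ [262, 648, 478, 1160, 848, 3427]
Dependents (band 0–14 + band 75+) = 262 + 3427 = 3689; working-age = 3134; ratio = 3689/3134 × 100 = 117.7

117.7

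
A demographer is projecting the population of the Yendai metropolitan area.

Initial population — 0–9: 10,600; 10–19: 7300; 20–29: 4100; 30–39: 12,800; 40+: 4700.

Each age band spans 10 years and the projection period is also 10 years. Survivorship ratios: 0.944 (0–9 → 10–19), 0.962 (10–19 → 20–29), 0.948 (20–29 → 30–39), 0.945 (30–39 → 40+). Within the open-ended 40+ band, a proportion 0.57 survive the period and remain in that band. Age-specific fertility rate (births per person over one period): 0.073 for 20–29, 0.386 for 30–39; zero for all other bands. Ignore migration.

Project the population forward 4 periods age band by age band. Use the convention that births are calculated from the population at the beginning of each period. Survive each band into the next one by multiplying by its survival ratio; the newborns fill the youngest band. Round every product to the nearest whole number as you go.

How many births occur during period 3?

3273

Call the groups 1 to 5, youngest first.
— Period 1 —
Births: 4100 * 0.073 = 299 ; 12800 * 0.386 = 4941 ⇒ total 5240
Group 2: 10600 * 0.944 = 10006
Group 3: 7300 * 0.962 = 7023
Group 4: 4100 * 0.948 = 3887
Group 5: 12800 * 0.945 + 4700 * 0.57 = 12096 + 2679 = 14775
Giving 5240 / 10006 / 7023 / 3887 / 14775.
— Period 2 —
Births: 7023 * 0.073 = 513 ; 3887 * 0.386 = 1500 ⇒ total 2013
Group 2: 5240 * 0.944 = 4947
Group 3: 10006 * 0.962 = 9626
Group 4: 7023 * 0.948 = 6658
Group 5: 3887 * 0.945 + 14775 * 0.57 = 3673 + 8422 = 12095
Giving 2013 / 4947 / 9626 / 6658 / 12095.
— Period 3 —
Births: 9626 * 0.073 = 703 ; 6658 * 0.386 = 2570 ⇒ total 3273
Group 2: 2013 * 0.944 = 1900
Group 3: 4947 * 0.962 = 4759
Group 4: 9626 * 0.948 = 9125
Group 5: 6658 * 0.945 + 12095 * 0.57 = 6292 + 6894 = 13186
Giving 3273 / 1900 / 4759 / 9125 / 13186.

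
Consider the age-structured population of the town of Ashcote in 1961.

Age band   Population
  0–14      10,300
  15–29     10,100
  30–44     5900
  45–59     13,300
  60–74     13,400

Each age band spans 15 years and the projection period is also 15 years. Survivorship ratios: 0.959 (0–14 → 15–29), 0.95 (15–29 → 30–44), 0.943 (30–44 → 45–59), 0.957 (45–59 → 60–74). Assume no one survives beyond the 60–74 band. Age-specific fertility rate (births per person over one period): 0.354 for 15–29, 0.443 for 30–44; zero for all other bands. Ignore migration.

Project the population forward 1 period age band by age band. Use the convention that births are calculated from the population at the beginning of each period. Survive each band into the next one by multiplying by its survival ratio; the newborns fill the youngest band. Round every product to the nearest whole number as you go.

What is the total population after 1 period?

— Period 1 —
Births: 10100 × 0.354 = 3575  |  5900 × 0.443 = 2614 → total 6189
15–29: 10300 × 0.959 = 9878
30–44: 10100 × 0.95 = 9595
45–59: 5900 × 0.943 = 5564
60–74: 13300 × 0.957 = 12728
Population now: 0–14=6189, 15–29=9878, 30–44=9595, 45–59=5564, 60–74=12728
Total after period 1: 6189 + 9878 + 9595 + 5564 + 12728 = 43954

43954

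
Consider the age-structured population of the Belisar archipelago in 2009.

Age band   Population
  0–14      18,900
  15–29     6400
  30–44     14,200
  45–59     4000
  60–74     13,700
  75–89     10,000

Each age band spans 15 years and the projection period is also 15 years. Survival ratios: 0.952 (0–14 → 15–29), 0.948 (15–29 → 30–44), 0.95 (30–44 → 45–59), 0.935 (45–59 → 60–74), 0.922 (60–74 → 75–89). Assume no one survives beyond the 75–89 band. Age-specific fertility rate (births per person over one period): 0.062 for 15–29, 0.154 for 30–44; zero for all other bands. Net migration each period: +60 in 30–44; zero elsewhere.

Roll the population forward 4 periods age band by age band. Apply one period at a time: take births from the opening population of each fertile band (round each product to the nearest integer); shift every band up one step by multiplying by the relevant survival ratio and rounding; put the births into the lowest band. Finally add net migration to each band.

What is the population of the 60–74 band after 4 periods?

After projecting period 1:
Births: 6400 × 0.062 = 397, 14200 × 0.154 = 2187 — total 2584
15–29: 18900 × 0.952 = 17993
30–44: 6400 × 0.948 = 6067
45–59: 14200 × 0.95 = 13490
60–74: 4000 × 0.935 = 3740
75–89: 13700 × 0.922 = 12631
Net migration: 30–44 + 60 → 6127
Population now: 0–14=2584, 15–29=17993, 30–44=6127, 45–59=13490, 60–74=3740, 75–89=12631
After projecting period 2:
Births: 17993 × 0.062 = 1116, 6127 × 0.154 = 944 — total 2060
15–29: 2584 × 0.952 = 2460
30–44: 17993 × 0.948 = 17057
45–59: 6127 × 0.95 = 5821
60–74: 13490 × 0.935 = 12613
75–89: 3740 × 0.922 = 3448
Net migration: 30–44 + 60 → 17117
Population now: 0–14=2060, 15–29=2460, 30–44=17117, 45–59=5821, 60–74=12613, 75–89=3448
After projecting period 3:
Births: 2460 × 0.062 = 153, 17117 × 0.154 = 2636 — total 2789
15–29: 2060 × 0.952 = 1961
30–44: 2460 × 0.948 = 2332
45–59: 17117 × 0.95 = 16261
60–74: 5821 × 0.935 = 5443
75–89: 12613 × 0.922 = 11629
Net migration: 30–44 + 60 → 2392
Population now: 0–14=2789, 15–29=1961, 30–44=2392, 45–59=16261, 60–74=5443, 75–89=11629
After projecting period 4:
Births: 1961 × 0.062 = 122, 2392 × 0.154 = 368 — total 490
15–29: 2789 × 0.952 = 2655
30–44: 1961 × 0.948 = 1859
45–59: 2392 × 0.95 = 2272
60–74: 16261 × 0.935 = 15204
75–89: 5443 × 0.922 = 5018
Net migration: 30–44 + 60 → 1919
Population now: 0–14=490, 15–29=2655, 30–44=1919, 45–59=2272, 60–74=15204, 75–89=5018

15204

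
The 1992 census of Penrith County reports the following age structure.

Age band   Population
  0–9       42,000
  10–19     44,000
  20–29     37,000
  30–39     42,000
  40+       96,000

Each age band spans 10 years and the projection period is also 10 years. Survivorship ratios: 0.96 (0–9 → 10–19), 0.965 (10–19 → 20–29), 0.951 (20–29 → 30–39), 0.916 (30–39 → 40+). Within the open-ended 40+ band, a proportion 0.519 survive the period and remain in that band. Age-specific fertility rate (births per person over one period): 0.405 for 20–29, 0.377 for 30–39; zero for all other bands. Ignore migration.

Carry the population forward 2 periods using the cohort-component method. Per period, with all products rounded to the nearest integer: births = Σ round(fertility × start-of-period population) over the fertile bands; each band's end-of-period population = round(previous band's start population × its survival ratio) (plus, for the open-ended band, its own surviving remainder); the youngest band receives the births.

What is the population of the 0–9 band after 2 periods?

[period 1]
Births: 37000 × 0.405 = 14985 ; 42000 × 0.377 = 15834 — total 30819
10–19: 42000 × 0.96 = 40320
20–29: 44000 × 0.965 = 42460
30–39: 37000 × 0.951 = 35187
40+: 42000 × 0.916 + 96000 × 0.519 = 38472 + 49824 = 88296
Population now: 0–9=30819, 10–19=40320, 20–29=42460, 30–39=35187, 40+=88296
[period 2]
Births: 42460 × 0.405 = 17196 ; 35187 × 0.377 = 13265 — total 30461
10–19: 30819 × 0.96 = 29586
20–29: 40320 × 0.965 = 38909
30–39: 42460 × 0.951 = 40379
40+: 35187 × 0.916 + 88296 × 0.519 = 32231 + 45826 = 78057
Population now: 0–9=30461, 10–19=29586, 20–29=38909, 30–39=40379, 40+=78057

30461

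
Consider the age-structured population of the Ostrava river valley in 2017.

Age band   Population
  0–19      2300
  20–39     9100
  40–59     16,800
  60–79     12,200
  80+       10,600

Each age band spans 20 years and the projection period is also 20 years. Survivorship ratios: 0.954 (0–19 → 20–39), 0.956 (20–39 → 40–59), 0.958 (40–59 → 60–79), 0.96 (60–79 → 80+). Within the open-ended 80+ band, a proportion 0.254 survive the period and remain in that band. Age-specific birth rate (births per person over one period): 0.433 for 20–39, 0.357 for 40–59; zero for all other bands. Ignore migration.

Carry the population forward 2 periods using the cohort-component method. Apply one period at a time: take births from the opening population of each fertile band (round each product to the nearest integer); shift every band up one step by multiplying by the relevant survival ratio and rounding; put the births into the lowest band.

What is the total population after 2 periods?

[period 1]
Births: 9100 × 0.433 = 3940, 16800 × 0.357 = 5998 ⇒ total 9938
20–39: 2300 × 0.954 = 2194
40–59: 9100 × 0.956 = 8700
60–79: 16800 × 0.958 = 16094
80+: 12200 × 0.96 + 10600 × 0.254 = 11712 + 2692 = 14404
End of period: [9938, 2194, 8700, 16094, 14404]
[period 2]
Births: 2194 × 0.433 = 950, 8700 × 0.357 = 3106 ⇒ total 4056
20–39: 9938 × 0.954 = 9481
40–59: 2194 × 0.956 = 2097
60–79: 8700 × 0.958 = 8335
80+: 16094 × 0.96 + 14404 × 0.254 = 15450 + 3659 = 19109
End of period: [4056, 9481, 2097, 8335, 19109]
Total after period 2: 4056 + 9481 + 2097 + 8335 + 19109 = 43078

43078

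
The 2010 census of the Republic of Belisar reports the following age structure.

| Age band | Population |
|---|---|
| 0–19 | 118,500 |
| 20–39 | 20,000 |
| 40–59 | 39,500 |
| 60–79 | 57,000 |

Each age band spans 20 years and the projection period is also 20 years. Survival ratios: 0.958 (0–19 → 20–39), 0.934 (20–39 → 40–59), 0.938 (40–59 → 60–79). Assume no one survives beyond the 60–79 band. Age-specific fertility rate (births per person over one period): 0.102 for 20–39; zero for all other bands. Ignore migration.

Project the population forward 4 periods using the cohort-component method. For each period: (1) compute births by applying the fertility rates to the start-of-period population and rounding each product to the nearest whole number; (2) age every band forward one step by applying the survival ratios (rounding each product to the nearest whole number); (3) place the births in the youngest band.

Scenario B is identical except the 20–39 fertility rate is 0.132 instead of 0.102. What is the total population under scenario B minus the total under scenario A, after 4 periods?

4445

Period 1:
Births: 20000 × 0.102 = 2040
20–39: 118500 × 0.958 = 113523
40–59: 20000 × 0.934 = 18680
60–79: 39500 × 0.938 = 37051
→ [2040, 113523, 18680, 37051]
Period 2:
Births: 113523 × 0.102 = 11579
20–39: 2040 × 0.958 = 1954
40–59: 113523 × 0.934 = 106030
60–79: 18680 × 0.938 = 17522
→ [11579, 1954, 106030, 17522]
Period 3:
Births: 1954 × 0.102 = 199
20–39: 11579 × 0.958 = 11093
40–59: 1954 × 0.934 = 1825
60–79: 106030 × 0.938 = 99456
→ [199, 11093, 1825, 99456]
Period 4:
Births: 11093 × 0.102 = 1131
20–39: 199 × 0.958 = 191
40–59: 11093 × 0.934 = 10361
60–79: 1825 × 0.938 = 1712
→ [1131, 191, 10361, 1712]
Scenario A total after 4 periods: 13395
Scenario B projection —
Period 1:
Births: 20000 × 0.132 = 2640
20–39: 118500 × 0.958 = 113523
40–59: 20000 × 0.934 = 18680
60–79: 39500 × 0.938 = 37051
→ [2640, 113523, 18680, 37051]
Period 2:
Births: 113523 × 0.132 = 14985
20–39: 2640 × 0.958 = 2529
40–59: 113523 × 0.934 = 106030
60–79: 18680 × 0.938 = 17522
→ [14985, 2529, 106030, 17522]
Period 3:
Births: 2529 × 0.132 = 334
20–39: 14985 × 0.958 = 14356
40–59: 2529 × 0.934 = 2362
60–79: 106030 × 0.938 = 99456
→ [334, 14356, 2362, 99456]
Period 4:
Births: 14356 × 0.132 = 1895
20–39: 334 × 0.958 = 320
40–59: 14356 × 0.934 = 13409
60–79: 2362 × 0.938 = 2216
→ [1895, 320, 13409, 2216]
Scenario B total after 4 periods: 17840
Difference B − A = 17840 − 13395 = 4445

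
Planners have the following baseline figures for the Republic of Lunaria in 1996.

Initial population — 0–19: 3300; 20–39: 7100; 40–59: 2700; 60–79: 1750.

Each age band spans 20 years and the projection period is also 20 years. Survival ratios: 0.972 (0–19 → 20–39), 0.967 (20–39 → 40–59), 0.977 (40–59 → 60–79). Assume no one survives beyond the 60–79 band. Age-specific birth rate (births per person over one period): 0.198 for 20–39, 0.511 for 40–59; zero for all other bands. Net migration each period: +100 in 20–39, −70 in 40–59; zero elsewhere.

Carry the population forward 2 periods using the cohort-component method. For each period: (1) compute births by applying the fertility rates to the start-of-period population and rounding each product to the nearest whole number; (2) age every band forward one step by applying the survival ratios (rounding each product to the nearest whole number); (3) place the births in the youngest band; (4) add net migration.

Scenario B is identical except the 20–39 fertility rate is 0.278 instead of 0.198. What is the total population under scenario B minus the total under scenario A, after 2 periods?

817

Period 1:
Births: 7100 × 0.198 = 1406 ; 2700 × 0.511 = 1380 — total 2786
20–39: 3300 × 0.972 = 3208
40–59: 7100 × 0.967 = 6866
60–79: 2700 × 0.977 = 2638
Net migration: 20–39 + 100 → 3308; 40–59 − 70 → 6796
Population now: 0–19=2786, 20–39=3308, 40–59=6796, 60–79=2638
Period 2:
Births: 3308 × 0.198 = 655 ; 6796 × 0.511 = 3473 — total 4128
20–39: 2786 × 0.972 = 2708
40–59: 3308 × 0.967 = 3199
60–79: 6796 × 0.977 = 6640
Net migration: 20–39 + 100 → 2808; 40–59 − 70 → 3129
Population now: 0–19=4128, 20–39=2808, 40–59=3129, 60–79=6640
Scenario A total after 2 periods: 16705
Scenario B projection —
Period 1:
Births: 7100 × 0.278 = 1974 ; 2700 × 0.511 = 1380 — total 3354
20–39: 3300 × 0.972 = 3208
40–59: 7100 × 0.967 = 6866
60–79: 2700 × 0.977 = 2638
Net migration: 20–39 + 100 → 3308; 40–59 − 70 → 6796
Population now: 0–19=3354, 20–39=3308, 40–59=6796, 60–79=2638
Period 2:
Births: 3308 × 0.278 = 920 ; 6796 × 0.511 = 3473 — total 4393
20–39: 3354 × 0.972 = 3260
40–59: 3308 × 0.967 = 3199
60–79: 6796 × 0.977 = 6640
Net migration: 20–39 + 100 → 3360; 40–59 − 70 → 3129
Population now: 0–19=4393, 20–39=3360, 40–59=3129, 60–79=6640
Scenario B total after 2 periods: 17522
Difference B − A = 17522 − 16705 = 817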